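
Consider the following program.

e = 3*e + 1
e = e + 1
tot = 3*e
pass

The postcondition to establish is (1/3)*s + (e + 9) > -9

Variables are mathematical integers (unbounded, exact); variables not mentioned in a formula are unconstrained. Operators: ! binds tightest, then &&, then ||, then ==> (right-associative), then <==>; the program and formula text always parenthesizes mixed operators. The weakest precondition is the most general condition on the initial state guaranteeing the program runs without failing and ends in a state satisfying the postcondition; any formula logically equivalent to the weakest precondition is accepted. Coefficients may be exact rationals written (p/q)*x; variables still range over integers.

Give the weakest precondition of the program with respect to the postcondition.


Working backward. After the program, the postcondition (1/3)*s + (e + 9) > -9 must hold; in canonical form it is e + (1/3)*s > -18.
Before skip: e + (1/3)*s > -18
Before tot := 3*e: e + (1/3)*s > -18
Before e := e + 1: e + (1/3)*s > -19
Before e := 3*e + 1: 3*e + (1/3)*s > -20
Answer: WP = 3*e + (1/3)*s > -20


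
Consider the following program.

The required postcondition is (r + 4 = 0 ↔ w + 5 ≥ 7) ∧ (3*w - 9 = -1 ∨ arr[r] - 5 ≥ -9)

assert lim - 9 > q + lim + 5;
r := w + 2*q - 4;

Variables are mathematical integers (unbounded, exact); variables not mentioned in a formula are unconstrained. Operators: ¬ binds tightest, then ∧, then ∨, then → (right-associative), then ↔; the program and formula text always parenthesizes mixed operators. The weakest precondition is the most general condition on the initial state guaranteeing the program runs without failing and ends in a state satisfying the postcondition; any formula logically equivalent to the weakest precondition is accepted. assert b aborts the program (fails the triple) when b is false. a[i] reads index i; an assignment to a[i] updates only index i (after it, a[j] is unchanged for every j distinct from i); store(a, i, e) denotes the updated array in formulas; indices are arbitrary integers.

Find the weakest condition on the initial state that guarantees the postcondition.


Working backward. After the program, the postcondition (r + 4 = 0 ↔ w + 5 ≥ 7) ∧ (3*w - 9 = -1 ∨ arr[r] - 5 ≥ -9) must hold; in canonical form it is (r = -4 ↔ w ≥ 2) ∧ (3*w = 8 ∨ arr[r] ≥ -4).
Before r := w + 2*q - 4: (2*q + w = 0 ↔ w ≥ 2) ∧ (3*w = 8 ∨ arr[2*q + w - 4] ≥ -4)
Before assert lim - 9 > q + lim + 5: q < -14 ∧ (2*q + w = 0 ↔ w ≥ 2) ∧ (3*w = 8 ∨ arr[2*q + w - 4] ≥ -4)
Answer: WP = q < -14 ∧ (2*q + w = 0 ↔ w ≥ 2) ∧ (3*w = 8 ∨ arr[2*q + w - 4] ≥ -4)


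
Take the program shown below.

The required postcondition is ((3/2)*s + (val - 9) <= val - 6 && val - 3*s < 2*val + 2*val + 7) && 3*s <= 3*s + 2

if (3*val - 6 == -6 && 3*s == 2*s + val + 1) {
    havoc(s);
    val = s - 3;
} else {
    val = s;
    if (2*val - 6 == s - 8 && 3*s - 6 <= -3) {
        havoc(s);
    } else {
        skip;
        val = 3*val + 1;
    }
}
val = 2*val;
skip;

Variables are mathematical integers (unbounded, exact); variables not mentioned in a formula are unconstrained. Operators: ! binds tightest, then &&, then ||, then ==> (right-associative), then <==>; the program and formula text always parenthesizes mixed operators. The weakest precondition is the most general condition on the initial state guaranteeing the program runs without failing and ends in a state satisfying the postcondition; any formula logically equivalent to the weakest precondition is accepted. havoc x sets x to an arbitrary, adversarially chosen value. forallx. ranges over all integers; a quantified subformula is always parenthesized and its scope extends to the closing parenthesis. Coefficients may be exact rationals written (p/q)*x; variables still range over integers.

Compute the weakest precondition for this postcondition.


Working backward. After the program, the postcondition ((3/2)*s + (val - 9) <= val - 6 && val - 3*s < 2*val + 2*val + 7) && 3*s <= 3*s + 2 must hold; in canonical form it is (3/2)*s <= 3 && 3*s + 3*val > -7.
Before skip: (3/2)*s <= 3 && 3*s + 3*val > -7
Before val := 2*val: (3/2)*s <= 3 && 3*s + 6*val > -7
Then branch requires forall s_1. ((3/2)*s_1 <= 3 && 9*s_1 > 11); else branch requires ((s == -2 && 3*s <= 3) ==> (forall s_1. ((3/2)*s_1 <= 3 && 6*s + 3*s_1 > -7))) && ((!(s == -2 && 3*s <= 3)) ==> ((3/2)*s <= 3 && 21*s > -13)).
Before the if: ((3*val == 0 && s == val + 1) ==> (forall s_1. ((3/2)*s_1 <= 3 && 9*s_1 > 11))) && ((!(3*val == 0 && s == val + 1)) ==> (((s == -2 && 3*s <= 3) ==> (forall s_1. ((3/2)*s_1 <= 3 && 6*s + 3*s_1 > -7))) && ((!(s == -2 && 3*s <= 3)) ==> ((3/2)*s <= 3 && 21*s > -13))))
Answer: WP = ((3*val == 0 && s == val + 1) ==> (forall s_1. ((3/2)*s_1 <= 3 && 9*s_1 > 11))) && ((!(3*val == 0 && s == val + 1)) ==> (((s == -2 && 3*s <= 3) ==> (forall s_1. ((3/2)*s_1 <= 3 && 6*s + 3*s_1 > -7))) && ((!(s == -2 && 3*s <= 3)) ==> ((3/2)*s <= 3 && 21*s > -13))))


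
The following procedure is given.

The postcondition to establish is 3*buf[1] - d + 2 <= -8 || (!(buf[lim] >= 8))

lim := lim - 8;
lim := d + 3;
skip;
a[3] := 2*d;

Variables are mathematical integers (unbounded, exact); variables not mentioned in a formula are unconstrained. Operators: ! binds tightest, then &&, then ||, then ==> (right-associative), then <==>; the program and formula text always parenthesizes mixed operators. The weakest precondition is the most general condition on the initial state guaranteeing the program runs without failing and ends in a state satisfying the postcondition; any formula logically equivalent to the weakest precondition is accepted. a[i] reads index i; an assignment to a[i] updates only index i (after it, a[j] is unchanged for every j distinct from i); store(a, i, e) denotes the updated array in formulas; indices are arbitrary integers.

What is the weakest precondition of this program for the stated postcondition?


Working backward. After the program, the postcondition 3*buf[1] - d + 2 <= -8 || (!(buf[lim] >= 8)) must hold; in canonical form it is 3*buf[1] <= d - 10 || (!(buf[lim] >= 8)).
Before a[3] := 2*d: 3*buf[1] <= d - 10 || (!(buf[lim] >= 8))
Before skip: 3*buf[1] <= d - 10 || (!(buf[lim] >= 8))
Before lim := d + 3: 3*buf[1] <= d - 10 || (!(buf[d + 3] >= 8))
Before lim := lim - 8: 3*buf[1] <= d - 10 || (!(buf[d + 3] >= 8))
Answer: WP = 3*buf[1] <= d - 10 || (!(buf[d + 3] >= 8))


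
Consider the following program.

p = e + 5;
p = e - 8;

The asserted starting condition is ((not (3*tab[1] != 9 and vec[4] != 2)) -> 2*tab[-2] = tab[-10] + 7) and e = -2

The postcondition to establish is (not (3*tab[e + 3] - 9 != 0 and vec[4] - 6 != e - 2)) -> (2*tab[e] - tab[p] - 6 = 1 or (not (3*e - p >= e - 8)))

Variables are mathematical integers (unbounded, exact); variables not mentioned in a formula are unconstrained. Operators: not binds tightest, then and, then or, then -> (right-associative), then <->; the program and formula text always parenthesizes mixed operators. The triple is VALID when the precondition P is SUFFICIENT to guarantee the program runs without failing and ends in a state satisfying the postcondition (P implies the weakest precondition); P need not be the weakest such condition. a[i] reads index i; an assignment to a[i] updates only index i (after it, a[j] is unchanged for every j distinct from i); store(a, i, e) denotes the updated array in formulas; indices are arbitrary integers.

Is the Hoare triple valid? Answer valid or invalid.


Working backward. After the program, the postcondition (not (3*tab[e + 3] - 9 != 0 and vec[4] - 6 != e - 2)) -> (2*tab[e] - tab[p] - 6 = 1 or (not (3*e - p >= e - 8))) must hold; in canonical form it is (not (3*tab[e + 3] != 9 and vec[4] != e + 4)) -> (2*tab[e] = tab[p] + 7 or (not (2*e >= p - 8))).
Before p := e - 8: (not (3*tab[e + 3] != 9 and vec[4] != e + 4)) -> (2*tab[e] = tab[e - 8] + 7 or (not (e >= -16)))
Before p := e + 5: (not (3*tab[e + 3] != 9 and vec[4] != e + 4)) -> (2*tab[e] = tab[e - 8] + 7 or (not (e >= -16)))
The weakest precondition is (not (3*tab[e + 3] != 9 and vec[4] != e + 4)) -> (2*tab[e] = tab[e - 8] + 7 or (not (e >= -16))).
Check whether ((not (3*tab[1] != 9 and vec[4] != 2)) -> 2*tab[-2] = tab[-10] + 7) and e = -2 implies it.
Every state satisfying the precondition satisfies the weakest precondition: the implication holds.
Answer: valid


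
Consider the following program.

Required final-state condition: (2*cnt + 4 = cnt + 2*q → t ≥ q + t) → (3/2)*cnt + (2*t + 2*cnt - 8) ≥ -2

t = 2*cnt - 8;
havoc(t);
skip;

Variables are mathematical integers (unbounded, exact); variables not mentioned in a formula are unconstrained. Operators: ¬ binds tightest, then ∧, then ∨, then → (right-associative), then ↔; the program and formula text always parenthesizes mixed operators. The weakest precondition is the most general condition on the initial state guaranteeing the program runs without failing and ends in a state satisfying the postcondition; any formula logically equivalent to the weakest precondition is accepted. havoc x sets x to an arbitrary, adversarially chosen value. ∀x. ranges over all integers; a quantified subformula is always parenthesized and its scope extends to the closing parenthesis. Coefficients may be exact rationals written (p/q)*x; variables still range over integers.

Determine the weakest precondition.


Working backward. After the program, the postcondition (2*cnt + 4 = cnt + 2*q → t ≥ q + t) → (3/2)*cnt + (2*t + 2*cnt - 8) ≥ -2 must hold; in canonical form it is (cnt = 2*q - 4 → q ≤ 0) → (7/2)*cnt + 2*t ≥ 6.
Before skip: (cnt = 2*q - 4 → q ≤ 0) → (7/2)*cnt + 2*t ≥ 6
Before havoc t: ∀t_1. ((cnt = 2*q - 4 → q ≤ 0) → (7/2)*cnt + 2*t_1 ≥ 6)
Before t := 2*cnt - 8: ∀t_1. ((cnt = 2*q - 4 → q ≤ 0) → (7/2)*cnt + 2*t_1 ≥ 6)
Answer: WP = ∀t_1. ((cnt = 2*q - 4 → q ≤ 0) → (7/2)*cnt + 2*t_1 ≥ 6)


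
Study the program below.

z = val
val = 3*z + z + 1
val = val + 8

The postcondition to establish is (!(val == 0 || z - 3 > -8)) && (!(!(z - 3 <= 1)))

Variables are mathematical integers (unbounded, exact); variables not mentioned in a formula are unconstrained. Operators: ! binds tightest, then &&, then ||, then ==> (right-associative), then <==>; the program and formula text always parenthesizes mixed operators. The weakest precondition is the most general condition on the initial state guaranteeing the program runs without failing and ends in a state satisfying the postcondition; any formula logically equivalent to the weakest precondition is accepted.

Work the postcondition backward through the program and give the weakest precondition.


Working backward. After the program, the postcondition (!(val == 0 || z - 3 > -8)) && (!(!(z - 3 <= 1))) must hold; in canonical form it is (!(val == 0 || z > -5)) && z <= 4.
Before val := val + 8: (!(val == -8 || z > -5)) && z <= 4
Before val := 3*z + z + 1: (!(4*z == -9 || z > -5)) && z <= 4
Before z := val: (!(4*val == -9 || val > -5)) && val <= 4
Answer: WP = (!(4*val == -9 || val > -5)) && val <= 4


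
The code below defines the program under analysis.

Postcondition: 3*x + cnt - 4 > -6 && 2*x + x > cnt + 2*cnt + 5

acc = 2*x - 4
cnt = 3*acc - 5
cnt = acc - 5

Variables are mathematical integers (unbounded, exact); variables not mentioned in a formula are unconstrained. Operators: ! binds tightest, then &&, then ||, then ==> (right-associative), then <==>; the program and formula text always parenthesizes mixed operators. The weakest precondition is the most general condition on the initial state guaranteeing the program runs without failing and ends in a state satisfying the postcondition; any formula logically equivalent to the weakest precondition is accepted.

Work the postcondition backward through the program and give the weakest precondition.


Working backward. After the program, the postcondition 3*x + cnt - 4 > -6 && 2*x + x > cnt + 2*cnt + 5 must hold; in canonical form it is cnt + 3*x > -2 && 3*x > 3*cnt + 5.
Before cnt := acc - 5: acc + 3*x > 3 && 3*x > 3*acc - 10
Before cnt := 3*acc - 5: acc + 3*x > 3 && 3*x > 3*acc - 10
Before acc := 2*x - 4: 5*x > 7 && 3*x < 22
Answer: WP = 5*x > 7 && 3*x < 22


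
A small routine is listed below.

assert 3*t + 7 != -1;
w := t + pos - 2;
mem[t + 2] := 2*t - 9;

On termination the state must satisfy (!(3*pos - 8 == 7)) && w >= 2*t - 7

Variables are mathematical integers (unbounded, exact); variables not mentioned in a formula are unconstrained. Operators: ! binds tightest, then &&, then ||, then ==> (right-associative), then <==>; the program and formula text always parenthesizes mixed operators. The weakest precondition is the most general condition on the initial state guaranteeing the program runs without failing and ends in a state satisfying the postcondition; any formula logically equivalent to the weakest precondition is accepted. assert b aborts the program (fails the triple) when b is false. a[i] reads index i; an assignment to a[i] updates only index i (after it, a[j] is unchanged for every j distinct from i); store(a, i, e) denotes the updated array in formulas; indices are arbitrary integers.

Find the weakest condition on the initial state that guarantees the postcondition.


Working backward. After the program, the postcondition (!(3*pos - 8 == 7)) && w >= 2*t - 7 must hold; in canonical form it is (!(3*pos == 15)) && w >= 2*t - 7.
Before mem[t + 2] := 2*t - 9: (!(3*pos == 15)) && w >= 2*t - 7
Before w := t + pos - 2: (!(3*pos == 15)) && pos >= t - 5
Before assert 3*t + 7 != -1: 3*t != -8 && (!(3*pos == 15)) && pos >= t - 5
Answer: WP = 3*t != -8 && (!(3*pos == 15)) && pos >= t - 5


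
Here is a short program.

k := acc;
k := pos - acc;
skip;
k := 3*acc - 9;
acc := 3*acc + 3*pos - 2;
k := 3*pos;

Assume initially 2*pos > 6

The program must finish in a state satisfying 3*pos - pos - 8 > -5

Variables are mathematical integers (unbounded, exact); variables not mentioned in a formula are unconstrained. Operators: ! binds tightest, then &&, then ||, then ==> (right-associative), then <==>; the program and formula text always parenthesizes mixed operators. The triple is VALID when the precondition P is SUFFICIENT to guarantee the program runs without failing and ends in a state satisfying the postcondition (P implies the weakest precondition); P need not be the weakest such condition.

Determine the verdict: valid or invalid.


Working backward. After the program, the postcondition 3*pos - pos - 8 > -5 must hold; in canonical form it is 2*pos > 3.
Before k := 3*pos: 2*pos > 3
Before acc := 3*acc + 3*pos - 2: 2*pos > 3
Before k := 3*acc - 9: 2*pos > 3
Before skip: 2*pos > 3
Before k := pos - acc: 2*pos > 3
Before k := acc: 2*pos > 3
The weakest precondition is 2*pos > 3.
Check whether 2*pos > 6 implies it.
Every state satisfying the precondition satisfies the weakest precondition: the implication holds.
Answer: valid


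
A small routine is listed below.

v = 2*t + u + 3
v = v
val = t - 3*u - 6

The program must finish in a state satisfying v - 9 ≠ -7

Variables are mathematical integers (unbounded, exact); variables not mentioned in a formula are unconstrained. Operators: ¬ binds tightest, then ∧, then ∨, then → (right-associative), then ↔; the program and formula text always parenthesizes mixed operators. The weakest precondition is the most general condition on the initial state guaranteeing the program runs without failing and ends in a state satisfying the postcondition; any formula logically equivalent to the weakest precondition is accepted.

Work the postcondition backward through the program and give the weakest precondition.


Working backward. After the program, the postcondition v - 9 ≠ -7 must hold; in canonical form it is v ≠ 2.
Before val := t - 3*u - 6: v ≠ 2
Before v := v: v ≠ 2
Before v := 2*t + u + 3: 2*t + u ≠ -1
Answer: WP = 2*t + u ≠ -1


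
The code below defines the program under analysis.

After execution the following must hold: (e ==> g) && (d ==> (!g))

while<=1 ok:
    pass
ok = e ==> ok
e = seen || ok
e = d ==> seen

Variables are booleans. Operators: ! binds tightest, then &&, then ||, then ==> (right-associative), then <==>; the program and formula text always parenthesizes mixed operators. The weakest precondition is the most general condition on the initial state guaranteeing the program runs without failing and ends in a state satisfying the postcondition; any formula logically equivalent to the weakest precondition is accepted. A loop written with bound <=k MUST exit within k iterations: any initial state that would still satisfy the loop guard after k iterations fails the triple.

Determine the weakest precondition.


Working backward. After the program, (e ==> g) && (d ==> (!g)) must hold.
Before e := d ==> seen: ((d ==> seen) ==> g) && (d ==> (!g))
Before e := seen || ok: ((d ==> seen) ==> g) && (d ==> (!g))
Before ok := e ==> ok: ((d ==> seen) ==> g) && (d ==> (!g))
Before the loop (bound <=1), unroll the exhaustion recursion (WP_0 = exit-now case; WP_j = one more guarded iteration, up to j = 1):
  WP_0: (!ok) && ((d ==> seen) ==> g) && (d ==> (!g))
  WP_1: (ok ==> ((!ok) && ((d ==> seen) ==> g) && (d ==> (!g)))) && ((!ok) ==> (((d ==> seen) ==> g) && (d ==> (!g))))
So before the loop: (ok ==> ((!ok) && ((d ==> seen) ==> g) && (d ==> (!g)))) && ((!ok) ==> (((d ==> seen) ==> g) && (d ==> (!g))))
Answer: WP = (ok ==> ((!ok) && ((d ==> seen) ==> g) && (d ==> (!g)))) && ((!ok) ==> (((d ==> seen) ==> g) && (d ==> (!g))))


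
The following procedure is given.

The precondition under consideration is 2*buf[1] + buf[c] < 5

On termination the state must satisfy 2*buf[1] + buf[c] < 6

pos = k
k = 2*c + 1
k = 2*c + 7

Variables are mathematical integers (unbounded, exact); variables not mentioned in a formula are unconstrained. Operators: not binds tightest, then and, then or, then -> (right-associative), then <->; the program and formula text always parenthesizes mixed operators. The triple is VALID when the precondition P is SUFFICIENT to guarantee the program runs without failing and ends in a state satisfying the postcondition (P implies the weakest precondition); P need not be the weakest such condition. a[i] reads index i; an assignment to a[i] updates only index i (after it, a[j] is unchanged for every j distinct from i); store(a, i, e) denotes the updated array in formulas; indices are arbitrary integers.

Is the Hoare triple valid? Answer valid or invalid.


Working backward. After the program, 2*buf[1] + buf[c] < 6 must hold.
Before k := 2*c + 7: 2*buf[1] + buf[c] < 6
Before k := 2*c + 1: 2*buf[1] + buf[c] < 6
Before pos := k: 2*buf[1] + buf[c] < 6
The weakest precondition is 2*buf[1] + buf[c] < 6.
Check whether 2*buf[1] + buf[c] < 5 implies it.
Every state satisfying the precondition satisfies the weakest precondition: the implication holds.
Answer: valid


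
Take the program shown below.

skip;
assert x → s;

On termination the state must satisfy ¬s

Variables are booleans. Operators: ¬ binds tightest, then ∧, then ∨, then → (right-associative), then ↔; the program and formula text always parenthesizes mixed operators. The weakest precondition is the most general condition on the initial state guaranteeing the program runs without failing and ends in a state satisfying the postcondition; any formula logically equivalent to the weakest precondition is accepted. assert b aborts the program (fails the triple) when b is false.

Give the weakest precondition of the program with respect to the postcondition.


Working backward. After the program, ¬s must hold.
Before assert x → s: (x → s) ∧ (¬s)
Before skip: (x → s) ∧ (¬s)
Answer: WP = (x → s) ∧ (¬s)


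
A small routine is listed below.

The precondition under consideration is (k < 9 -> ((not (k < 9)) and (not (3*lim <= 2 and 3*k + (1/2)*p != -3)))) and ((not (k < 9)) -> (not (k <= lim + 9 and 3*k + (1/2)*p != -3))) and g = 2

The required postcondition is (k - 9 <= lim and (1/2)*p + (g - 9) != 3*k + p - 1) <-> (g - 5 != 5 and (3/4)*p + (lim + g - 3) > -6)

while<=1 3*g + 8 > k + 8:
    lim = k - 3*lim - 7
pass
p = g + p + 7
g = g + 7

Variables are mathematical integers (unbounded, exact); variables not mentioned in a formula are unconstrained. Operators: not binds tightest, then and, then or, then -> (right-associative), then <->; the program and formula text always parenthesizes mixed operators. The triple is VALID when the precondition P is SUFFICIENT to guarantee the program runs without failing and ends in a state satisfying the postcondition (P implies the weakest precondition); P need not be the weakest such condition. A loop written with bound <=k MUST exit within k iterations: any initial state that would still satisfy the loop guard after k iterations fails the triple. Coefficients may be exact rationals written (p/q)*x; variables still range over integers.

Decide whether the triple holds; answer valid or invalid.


Working backward. After the program, the postcondition (k - 9 <= lim and (1/2)*p + (g - 9) != 3*k + p - 1) <-> (g - 5 != 5 and (3/4)*p + (lim + g - 3) > -6) must hold; in canonical form it is (k <= lim + 9 and g != 3*k + (1/2)*p + 8) <-> (g != 10 and g + lim + (3/4)*p > -3).
Before g := g + 7: (k <= lim + 9 and g != 3*k + (1/2)*p + 1) <-> (g != 3 and g + lim + (3/4)*p > -10)
Before p := g + p + 7: (k <= lim + 9 and (1/2)*g != 3*k + (1/2)*p + 9/2) <-> (g != 3 and (7/4)*g + lim + (3/4)*p > -61/4)
Before skip: (k <= lim + 9 and (1/2)*g != 3*k + (1/2)*p + 9/2) <-> (g != 3 and (7/4)*g + lim + (3/4)*p > -61/4)
Before the loop (bound <=1), unroll the exhaustion recursion (WP_0 = exit-now case; WP_j = one more guarded iteration, up to j = 1):
  WP_0: (not (3*g > k)) and ((k <= lim + 9 and (1/2)*g != 3*k + (1/2)*p + 9/2) <-> (g != 3 and (7/4)*g + lim + (3/4)*p > -61/4))
  WP_1: (3*g > k -> ((not (3*g > k)) and ((3*lim <= 2 and (1/2)*g != 3*k + (1/2)*p + 9/2) <-> (g != 3 and (7/4)*g + k + (3/4)*p > 3*lim - 33/4)))) and ((not (3*g > k)) -> ((k <= lim + 9 and (1/2)*g != 3*k + (1/2)*p + 9/2) <-> (g != 3 and (7/4)*g + lim + (3/4)*p > -61/4)))
So before the loop: (3*g > k -> ((not (3*g > k)) and ((3*lim <= 2 and (1/2)*g != 3*k + (1/2)*p + 9/2) <-> (g != 3 and (7/4)*g + k + (3/4)*p > 3*lim - 33/4)))) and ((not (3*g > k)) -> ((k <= lim + 9 and (1/2)*g != 3*k + (1/2)*p + 9/2) <-> (g != 3 and (7/4)*g + lim + (3/4)*p > -61/4)))
The weakest precondition is (3*g > k -> ((not (3*g > k)) and ((3*lim <= 2 and (1/2)*g != 3*k + (1/2)*p + 9/2) <-> (g != 3 and (7/4)*g + k + (3/4)*p > 3*lim - 33/4)))) and ((not (3*g > k)) -> ((k <= lim + 9 and (1/2)*g != 3*k + (1/2)*p + 9/2) <-> (g != 3 and (7/4)*g + lim + (3/4)*p > -61/4))).
Check whether (k < 9 -> ((not (k < 9)) and (not (3*lim <= 2 and 3*k + (1/2)*p != -3)))) and ((not (k < 9)) -> (not (k <= lim + 9 and 3*k + (1/2)*p != -3))) and g = 2 implies it.
Countermodel: at the initial state g = 2, k = 11, lim = 1, p = -26, the precondition holds but the weakest precondition fails.
Answer: invalid


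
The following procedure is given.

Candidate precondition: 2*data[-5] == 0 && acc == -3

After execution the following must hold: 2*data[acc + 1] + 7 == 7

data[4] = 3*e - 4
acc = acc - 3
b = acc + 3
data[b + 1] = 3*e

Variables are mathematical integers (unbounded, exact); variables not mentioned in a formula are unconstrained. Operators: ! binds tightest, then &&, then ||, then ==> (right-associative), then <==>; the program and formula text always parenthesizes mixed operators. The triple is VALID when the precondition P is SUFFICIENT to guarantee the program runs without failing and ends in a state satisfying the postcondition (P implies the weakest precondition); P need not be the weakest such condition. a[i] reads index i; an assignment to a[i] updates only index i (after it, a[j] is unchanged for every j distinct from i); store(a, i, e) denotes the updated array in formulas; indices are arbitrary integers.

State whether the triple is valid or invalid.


Working backward. After the program, the postcondition 2*data[acc + 1] + 7 == 7 must hold; in canonical form it is 2*data[acc + 1] == 0.
Before data[b + 1] := 3*e: 2*store(data, b + 1, 3*e)[acc + 1] == 0
Before b := acc + 3: 2*store(data, acc + 4, 3*e)[acc + 1] == 0
Before acc := acc - 3: 2*store(data, acc + 1, 3*e)[acc - 2] == 0
Before data[4] := 3*e - 4: 2*store(store(data, 4, 3*e - 4), acc + 1, 3*e)[acc - 2] == 0
The weakest precondition is 2*store(store(data, 4, 3*e - 4), acc + 1, 3*e)[acc - 2] == 0.
Check whether 2*data[-5] == 0 && acc == -3 implies it.
Every state satisfying the precondition satisfies the weakest precondition: the implication holds.
Answer: valid


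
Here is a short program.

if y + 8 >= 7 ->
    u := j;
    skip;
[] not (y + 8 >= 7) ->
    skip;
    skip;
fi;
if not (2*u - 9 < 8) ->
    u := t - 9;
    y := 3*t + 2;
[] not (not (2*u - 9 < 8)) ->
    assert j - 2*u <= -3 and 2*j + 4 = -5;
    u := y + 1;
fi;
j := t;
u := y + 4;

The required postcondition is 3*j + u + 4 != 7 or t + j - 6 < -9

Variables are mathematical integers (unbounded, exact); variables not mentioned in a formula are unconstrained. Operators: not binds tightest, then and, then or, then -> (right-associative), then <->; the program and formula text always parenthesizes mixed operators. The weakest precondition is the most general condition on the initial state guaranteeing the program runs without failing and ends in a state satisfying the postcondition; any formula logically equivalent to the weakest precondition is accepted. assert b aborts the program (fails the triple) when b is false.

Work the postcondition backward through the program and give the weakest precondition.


Working backward. After the program, the postcondition 3*j + u + 4 != 7 or t + j - 6 < -9 must hold; in canonical form it is 3*j + u != 3 or j + t < -3.
Before u := y + 4: 3*j + y != -1 or j + t < -3
Before j := t: 3*t + y != -1 or 2*t < -3
Then branch requires 6*t != -3 or 2*t < -3; else branch requires j <= 2*u - 3 and 2*j = -9 and (3*t + y != -1 or 2*t < -3).
Before the if: ((not (2*u < 17)) -> (6*t != -3 or 2*t < -3)) and (2*u < 17 -> (j <= 2*u - 3 and 2*j = -9 and (3*t + y != -1 or 2*t < -3)))
Then branch requires ((not (2*j < 17)) -> (6*t != -3 or 2*t < -3)) and (2*j < 17 -> (j >= 3 and 2*j = -9 and (3*t + y != -1 or 2*t < -3))); else branch requires ((not (2*u < 17)) -> (6*t != -3 or 2*t < -3)) and (2*u < 17 -> (j <= 2*u - 3 and 2*j = -9 and (3*t + y != -1 or 2*t < -3))).
Before the if: (y >= -1 -> (((not (2*j < 17)) -> (6*t != -3 or 2*t < -3)) and (2*j < 17 -> (j >= 3 and 2*j = -9 and (3*t + y != -1 or 2*t < -3))))) and ((not (y >= -1)) -> (((not (2*u < 17)) -> (6*t != -3 or 2*t < -3)) and (2*u < 17 -> (j <= 2*u - 3 and 2*j = -9 and (3*t + y != -1 or 2*t < -3)))))
Answer: WP = (y >= -1 -> (((not (2*j < 17)) -> (6*t != -3 or 2*t < -3)) and (2*j < 17 -> (j >= 3 and 2*j = -9 and (3*t + y != -1 or 2*t < -3))))) and ((not (y >= -1)) -> (((not (2*u < 17)) -> (6*t != -3 or 2*t < -3)) and (2*u < 17 -> (j <= 2*u - 3 and 2*j = -9 and (3*t + y != -1 or 2*t < -3)))))


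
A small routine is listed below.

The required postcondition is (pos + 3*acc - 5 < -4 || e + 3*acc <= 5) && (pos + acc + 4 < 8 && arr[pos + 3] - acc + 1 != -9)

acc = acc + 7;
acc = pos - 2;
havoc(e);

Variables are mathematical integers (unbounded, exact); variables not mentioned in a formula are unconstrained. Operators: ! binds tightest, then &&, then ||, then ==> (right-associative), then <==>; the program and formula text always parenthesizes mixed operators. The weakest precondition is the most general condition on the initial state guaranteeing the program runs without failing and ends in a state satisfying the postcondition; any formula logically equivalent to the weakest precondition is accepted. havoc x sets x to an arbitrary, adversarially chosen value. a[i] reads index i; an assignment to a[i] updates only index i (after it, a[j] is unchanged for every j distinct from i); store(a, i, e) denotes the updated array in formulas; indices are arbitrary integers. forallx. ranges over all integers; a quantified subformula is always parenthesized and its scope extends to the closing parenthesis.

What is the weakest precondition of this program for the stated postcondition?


Working backward. After the program, the postcondition (pos + 3*acc - 5 < -4 || e + 3*acc <= 5) && (pos + acc + 4 < 8 && arr[pos + 3] - acc + 1 != -9) must hold; in canonical form it is (3*acc + pos < 1 || 3*acc + e <= 5) && acc + pos < 4 && arr[pos + 3] != acc - 10.
Before havoc e: forall e_1. ((3*acc + pos < 1 || 3*acc + e_1 <= 5) && acc + pos < 4 && arr[pos + 3] != acc - 10)
Before acc := pos - 2: forall e_1. ((4*pos < 7 || e_1 + 3*pos <= 11) && 2*pos < 6 && arr[pos + 3] != pos - 12)
Before acc := acc + 7: forall e_1. ((4*pos < 7 || e_1 + 3*pos <= 11) && 2*pos < 6 && arr[pos + 3] != pos - 12)
Answer: WP = forall e_1. ((4*pos < 7 || e_1 + 3*pos <= 11) && 2*pos < 6 && arr[pos + 3] != pos - 12)


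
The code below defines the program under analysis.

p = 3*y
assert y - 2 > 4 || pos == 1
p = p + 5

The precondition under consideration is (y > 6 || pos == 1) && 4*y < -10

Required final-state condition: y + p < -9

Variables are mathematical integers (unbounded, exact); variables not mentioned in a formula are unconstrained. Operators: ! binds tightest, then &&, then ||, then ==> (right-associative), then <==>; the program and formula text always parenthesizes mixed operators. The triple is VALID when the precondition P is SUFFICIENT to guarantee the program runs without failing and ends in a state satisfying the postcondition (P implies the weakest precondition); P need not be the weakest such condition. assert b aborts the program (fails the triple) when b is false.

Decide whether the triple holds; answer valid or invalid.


Working backward. After the program, the postcondition y + p < -9 must hold; in canonical form it is p + y < -9.
Before p := p + 5: p + y < -14
Before assert y - 2 > 4 || pos == 1: (y > 6 || pos == 1) && p + y < -14
Before p := 3*y: (y > 6 || pos == 1) && 4*y < -14
The weakest precondition is (y > 6 || pos == 1) && 4*y < -14.
Check whether (y > 6 || pos == 1) && 4*y < -10 implies it.
Countermodel: at the initial state pos = 1, y = -3, the precondition holds but the weakest precondition fails.
Answer: invalid


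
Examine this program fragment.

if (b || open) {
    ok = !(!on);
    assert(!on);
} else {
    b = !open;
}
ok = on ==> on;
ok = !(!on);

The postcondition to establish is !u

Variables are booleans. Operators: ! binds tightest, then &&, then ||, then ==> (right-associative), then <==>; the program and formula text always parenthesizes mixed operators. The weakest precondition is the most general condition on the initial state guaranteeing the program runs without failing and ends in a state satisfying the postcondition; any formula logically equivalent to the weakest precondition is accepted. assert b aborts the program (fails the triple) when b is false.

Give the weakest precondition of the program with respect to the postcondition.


Working backward. After the program, !u must hold.
Before ok := !(!on): !u
Before ok := on ==> on: !u
Then branch requires (!on) && (!u); else branch requires !u.
Before the if: ((b || open) ==> ((!on) && (!u))) && ((!(b || open)) ==> (!u))
Answer: WP = ((b || open) ==> ((!on) && (!u))) && ((!(b || open)) ==> (!u))


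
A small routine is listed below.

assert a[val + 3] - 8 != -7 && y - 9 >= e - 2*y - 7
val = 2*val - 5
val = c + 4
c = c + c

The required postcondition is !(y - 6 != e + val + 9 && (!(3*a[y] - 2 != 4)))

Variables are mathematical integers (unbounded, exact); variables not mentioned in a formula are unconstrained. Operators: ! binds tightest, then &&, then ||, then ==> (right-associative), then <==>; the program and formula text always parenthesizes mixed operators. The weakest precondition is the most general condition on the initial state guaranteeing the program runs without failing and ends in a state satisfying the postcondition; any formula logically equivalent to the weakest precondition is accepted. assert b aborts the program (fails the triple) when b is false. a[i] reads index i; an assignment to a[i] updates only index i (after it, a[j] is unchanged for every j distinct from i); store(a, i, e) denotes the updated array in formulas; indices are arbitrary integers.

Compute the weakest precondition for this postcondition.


Working backward. After the program, the postcondition !(y - 6 != e + val + 9 && (!(3*a[y] - 2 != 4))) must hold; in canonical form it is !(y != e + val + 15 && (!(3*a[y] != 6))).
Before c := c + c: !(y != e + val + 15 && (!(3*a[y] != 6)))
Before val := c + 4: !(y != c + e + 19 && (!(3*a[y] != 6)))
Before val := 2*val - 5: !(y != c + e + 19 && (!(3*a[y] != 6)))
Before assert a[val + 3] - 8 != -7 && y - 9 >= e - 2*y - 7: a[val + 3] != 1 && 3*y >= e + 2 && (!(y != c + e + 19 && (!(3*a[y] != 6))))
Answer: WP = a[val + 3] != 1 && 3*y >= e + 2 && (!(y != c + e + 19 && (!(3*a[y] != 6))))


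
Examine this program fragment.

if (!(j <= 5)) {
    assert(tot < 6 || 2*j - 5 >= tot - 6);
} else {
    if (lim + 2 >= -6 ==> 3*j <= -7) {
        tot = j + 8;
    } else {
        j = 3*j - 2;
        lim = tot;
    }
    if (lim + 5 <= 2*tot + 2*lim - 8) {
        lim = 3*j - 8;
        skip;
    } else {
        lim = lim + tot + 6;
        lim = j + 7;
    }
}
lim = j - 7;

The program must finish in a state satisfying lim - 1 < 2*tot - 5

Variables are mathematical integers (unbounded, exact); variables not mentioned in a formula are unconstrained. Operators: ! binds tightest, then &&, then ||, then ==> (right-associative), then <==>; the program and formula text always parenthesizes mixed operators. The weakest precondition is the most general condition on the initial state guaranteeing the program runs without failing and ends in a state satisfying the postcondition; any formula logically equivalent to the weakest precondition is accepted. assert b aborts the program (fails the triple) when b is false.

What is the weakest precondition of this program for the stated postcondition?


Working backward. After the program, the postcondition lim - 1 < 2*tot - 5 must hold; in canonical form it is lim < 2*tot - 4.
Before lim := j - 7: j < 2*tot + 3
Then branch requires (tot < 6 || 2*j >= tot - 1) && j < 2*tot + 3; else branch requires ((lim >= -8 ==> 3*j <= -7) ==> ((2*j + lim >= -3 ==> j > -19) && ((!(2*j + lim >= -3)) ==> j > -19))) && ((!(lim >= -8 ==> 3*j <= -7)) ==> ((3*tot >= 13 ==> 3*j < 2*tot + 5) && ((!(3*tot >= 13)) ==> 3*j < 2*tot + 5))).
Before the if: ((!(j <= 5)) ==> ((tot < 6 || 2*j >= tot - 1) && j < 2*tot + 3)) && (j <= 5 ==> (((lim >= -8 ==> 3*j <= -7) ==> ((2*j + lim >= -3 ==> j > -19) && ((!(2*j + lim >= -3)) ==> j > -19))) && ((!(lim >= -8 ==> 3*j <= -7)) ==> ((3*tot >= 13 ==> 3*j < 2*tot + 5) && ((!(3*tot >= 13)) ==> 3*j < 2*tot + 5)))))
Answer: WP = ((!(j <= 5)) ==> ((tot < 6 || 2*j >= tot - 1) && j < 2*tot + 3)) && (j <= 5 ==> (((lim >= -8 ==> 3*j <= -7) ==> ((2*j + lim >= -3 ==> j > -19) && ((!(2*j + lim >= -3)) ==> j > -19))) && ((!(lim >= -8 ==> 3*j <= -7)) ==> ((3*tot >= 13 ==> 3*j < 2*tot + 5) && ((!(3*tot >= 13)) ==> 3*j < 2*tot + 5)))))


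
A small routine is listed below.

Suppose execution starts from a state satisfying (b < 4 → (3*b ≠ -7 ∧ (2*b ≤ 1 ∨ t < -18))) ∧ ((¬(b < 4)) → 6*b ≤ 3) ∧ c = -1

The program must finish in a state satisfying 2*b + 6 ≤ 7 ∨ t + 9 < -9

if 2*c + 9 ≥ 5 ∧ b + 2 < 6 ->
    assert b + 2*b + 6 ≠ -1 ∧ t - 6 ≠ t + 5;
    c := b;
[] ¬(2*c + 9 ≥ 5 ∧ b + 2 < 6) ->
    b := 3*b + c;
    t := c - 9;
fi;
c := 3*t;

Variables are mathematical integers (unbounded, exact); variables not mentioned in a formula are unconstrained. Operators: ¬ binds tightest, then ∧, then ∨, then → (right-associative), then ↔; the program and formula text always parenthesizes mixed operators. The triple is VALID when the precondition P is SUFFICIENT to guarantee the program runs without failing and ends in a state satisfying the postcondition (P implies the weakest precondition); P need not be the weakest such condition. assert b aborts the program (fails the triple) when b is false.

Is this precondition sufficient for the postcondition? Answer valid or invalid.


Working backward. After the program, the postcondition 2*b + 6 ≤ 7 ∨ t + 9 < -9 must hold; in canonical form it is 2*b ≤ 1 ∨ t < -18.
Before c := 3*t: 2*b ≤ 1 ∨ t < -18
Then branch requires 3*b ≠ -7 ∧ (2*b ≤ 1 ∨ t < -18); else branch requires 6*b + 2*c ≤ 1 ∨ c < -9.
Before the if: ((2*c ≥ -4 ∧ b < 4) → (3*b ≠ -7 ∧ (2*b ≤ 1 ∨ t < -18))) ∧ ((¬(2*c ≥ -4 ∧ b < 4)) → (6*b + 2*c ≤ 1 ∨ c < -9))
The weakest precondition is ((2*c ≥ -4 ∧ b < 4) → (3*b ≠ -7 ∧ (2*b ≤ 1 ∨ t < -18))) ∧ ((¬(2*c ≥ -4 ∧ b < 4)) → (6*b + 2*c ≤ 1 ∨ c < -9)).
Check whether (b < 4 → (3*b ≠ -7 ∧ (2*b ≤ 1 ∨ t < -18))) ∧ ((¬(b < 4)) → 6*b ≤ 3) ∧ c = -1 implies it.
Every state satisfying the precondition satisfies the weakest precondition: the implication holds.
Answer: valid


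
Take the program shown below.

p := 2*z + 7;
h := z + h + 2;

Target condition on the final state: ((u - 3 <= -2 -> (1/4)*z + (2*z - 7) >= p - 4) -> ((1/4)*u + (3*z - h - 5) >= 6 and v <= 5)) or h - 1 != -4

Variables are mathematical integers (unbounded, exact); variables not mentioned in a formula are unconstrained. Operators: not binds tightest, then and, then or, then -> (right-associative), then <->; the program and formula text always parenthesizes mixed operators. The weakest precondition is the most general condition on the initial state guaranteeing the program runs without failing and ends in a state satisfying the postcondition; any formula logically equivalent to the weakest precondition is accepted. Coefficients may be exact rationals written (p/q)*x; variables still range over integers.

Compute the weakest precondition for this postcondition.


Working backward. After the program, the postcondition ((u - 3 <= -2 -> (1/4)*z + (2*z - 7) >= p - 4) -> ((1/4)*u + (3*z - h - 5) >= 6 and v <= 5)) or h - 1 != -4 must hold; in canonical form it is ((u <= 1 -> (9/4)*z >= p + 3) -> ((1/4)*u + 3*z >= h + 11 and v <= 5)) or h != -3.
Before h := z + h + 2: ((u <= 1 -> (9/4)*z >= p + 3) -> ((1/4)*u + 2*z >= h + 13 and v <= 5)) or h + z != -5
Before p := 2*z + 7: ((u <= 1 -> (1/4)*z >= 10) -> ((1/4)*u + 2*z >= h + 13 and v <= 5)) or h + z != -5
Answer: WP = ((u <= 1 -> (1/4)*z >= 10) -> ((1/4)*u + 2*z >= h + 13 and v <= 5)) or h + z != -5


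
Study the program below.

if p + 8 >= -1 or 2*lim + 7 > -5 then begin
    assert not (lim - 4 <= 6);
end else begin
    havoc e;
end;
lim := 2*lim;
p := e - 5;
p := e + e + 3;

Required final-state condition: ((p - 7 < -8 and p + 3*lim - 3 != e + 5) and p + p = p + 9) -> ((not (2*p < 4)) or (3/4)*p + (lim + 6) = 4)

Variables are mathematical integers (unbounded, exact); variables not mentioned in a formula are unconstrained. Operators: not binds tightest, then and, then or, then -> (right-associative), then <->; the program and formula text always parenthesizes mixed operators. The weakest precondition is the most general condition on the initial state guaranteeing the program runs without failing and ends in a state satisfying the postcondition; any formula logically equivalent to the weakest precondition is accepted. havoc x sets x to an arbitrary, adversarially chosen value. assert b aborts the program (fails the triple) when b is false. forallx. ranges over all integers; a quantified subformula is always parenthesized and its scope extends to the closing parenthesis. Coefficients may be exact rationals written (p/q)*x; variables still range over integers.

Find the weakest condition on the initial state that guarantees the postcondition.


Working backward. After the program, the postcondition ((p - 7 < -8 and p + 3*lim - 3 != e + 5) and p + p = p + 9) -> ((not (2*p < 4)) or (3/4)*p + (lim + 6) = 4) must hold; in canonical form it is (p < -1 and 3*lim + p != e + 8 and p = 9) -> ((not (2*p < 4)) or lim + (3/4)*p = -2).
Before p := e + e + 3: (2*e < -4 and e + 3*lim != 5 and 2*e = 6) -> ((not (4*e < -2)) or (3/2)*e + lim = -17/4)
Before p := e - 5: (2*e < -4 and e + 3*lim != 5 and 2*e = 6) -> ((not (4*e < -2)) or (3/2)*e + lim = -17/4)
Before lim := 2*lim: (2*e < -4 and e + 6*lim != 5 and 2*e = 6) -> ((not (4*e < -2)) or (3/2)*e + 2*lim = -17/4)
Then branch requires (not (lim <= 10)) and ((2*e < -4 and e + 6*lim != 5 and 2*e = 6) -> ((not (4*e < -2)) or (3/2)*e + 2*lim = -17/4)); else branch requires forall e_1. ((2*e_1 < -4 and e_1 + 6*lim != 5 and 2*e_1 = 6) -> ((not (4*e_1 < -2)) or (3/2)*e_1 + 2*lim = -17/4)).
Before the if: ((p >= -9 or 2*lim > -12) -> ((not (lim <= 10)) and ((2*e < -4 and e + 6*lim != 5 and 2*e = 6) -> ((not (4*e < -2)) or (3/2)*e + 2*lim = -17/4)))) and ((not (p >= -9 or 2*lim > -12)) -> (forall e_1. ((2*e_1 < -4 and e_1 + 6*lim != 5 and 2*e_1 = 6) -> ((not (4*e_1 < -2)) or (3/2)*e_1 + 2*lim = -17/4))))
Answer: WP = ((p >= -9 or 2*lim > -12) -> ((not (lim <= 10)) and ((2*e < -4 and e + 6*lim != 5 and 2*e = 6) -> ((not (4*e < -2)) or (3/2)*e + 2*lim = -17/4)))) and ((not (p >= -9 or 2*lim > -12)) -> (forall e_1. ((2*e_1 < -4 and e_1 + 6*lim != 5 and 2*e_1 = 6) -> ((not (4*e_1 < -2)) or (3/2)*e_1 + 2*lim = -17/4))))
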